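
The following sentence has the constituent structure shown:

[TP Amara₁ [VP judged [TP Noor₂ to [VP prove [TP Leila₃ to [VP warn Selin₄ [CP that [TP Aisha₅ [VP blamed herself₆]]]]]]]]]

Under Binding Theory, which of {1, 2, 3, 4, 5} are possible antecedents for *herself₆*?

{5}

*herself* is an anaphor, so Principle A applies: it must be bound in its binding domain.
Binding domain of *herself₆*: the embedded TP, whose subject is Aisha₅.
*Amara₁* c-commands the anaphor but is outside its binding domain → cannot satisfy Principle A.
*Noor₂* c-commands the anaphor but is outside its binding domain → cannot satisfy Principle A.
*Leila₃* c-commands the anaphor but is outside its binding domain → cannot satisfy Principle A.
*Selin₄* c-commands the anaphor but is outside its binding domain → cannot satisfy Principle A.
*Aisha₅* c-commands the anaphor within its binding domain → licit binder.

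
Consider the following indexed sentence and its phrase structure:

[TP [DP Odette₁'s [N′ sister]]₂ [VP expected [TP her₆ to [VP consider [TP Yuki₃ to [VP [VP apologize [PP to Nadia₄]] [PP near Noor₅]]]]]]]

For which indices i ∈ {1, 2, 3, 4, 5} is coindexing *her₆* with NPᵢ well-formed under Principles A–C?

*her* is a pronoun, so Principle B applies: it must be free in its binding domain.
Binding domain of *her₆*: the matrix TP, whose subject is [Odette₁'s sister]₂.
*Odette₁* and the pronoun do not c-command one another → neither Principle B nor Principle C is at stake; coindexation permitted.
*[Odette₁'s sister]₂* c-commands the pronoun within its binding domain → coindexation would violate Principle B.
*Yuki₃*: the pronoun c-commands this R-expression → coindexation would violate Principle C on *Yuki₃*.
*Nadia₄*: the pronoun c-commands this R-expression → coindexation would violate Principle C on *Nadia₄*.
*Noor₅*: the pronoun c-commands this R-expression → coindexation would violate Principle C on *Noor₅*.

{1}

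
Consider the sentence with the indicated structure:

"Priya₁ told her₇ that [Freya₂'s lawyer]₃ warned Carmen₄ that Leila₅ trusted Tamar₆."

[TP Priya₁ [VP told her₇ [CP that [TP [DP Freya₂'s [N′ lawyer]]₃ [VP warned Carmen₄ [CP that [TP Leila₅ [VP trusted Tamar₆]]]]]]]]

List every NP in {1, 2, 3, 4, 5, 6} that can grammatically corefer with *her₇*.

none

*her* is a pronoun, so Principle B applies: it must be free in its binding domain.
Binding domain of *her₇*: the matrix TP, whose subject is Priya₁.
*Priya₁* c-commands the pronoun within its binding domain → coindexation would violate Principle B.
*Freya₂*: the pronoun c-commands this R-expression → coindexation would violate Principle C on *Freya₂*.
*[Freya₂'s lawyer]₃*: the pronoun c-commands this R-expression → coindexation would violate Principle C on *[Freya₂'s lawyer]₃*.
*Carmen₄*: the pronoun c-commands this R-expression → coindexation would violate Principle C on *Carmen₄*.
*Leila₅*: the pronoun c-commands this R-expression → coindexation would violate Principle C on *Leila₅*.
*Tamar₆*: the pronoun c-commands this R-expression → coindexation would violate Principle C on *Tamar₆*.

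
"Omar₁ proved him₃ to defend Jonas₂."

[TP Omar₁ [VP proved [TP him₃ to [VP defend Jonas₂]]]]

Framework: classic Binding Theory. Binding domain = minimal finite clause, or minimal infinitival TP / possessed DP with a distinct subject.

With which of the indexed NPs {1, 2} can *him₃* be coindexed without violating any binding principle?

*him* is a pronoun, so Principle B applies: it must be free in its binding domain.
Binding domain of *him₃*: the matrix TP, whose subject is Omar₁.
*Omar₁* c-commands the pronoun within its binding domain → coindexation would violate Principle B.
*Jonas₂*: the pronoun c-commands this R-expression → coindexation would violate Principle C on *Jonas₂*.

none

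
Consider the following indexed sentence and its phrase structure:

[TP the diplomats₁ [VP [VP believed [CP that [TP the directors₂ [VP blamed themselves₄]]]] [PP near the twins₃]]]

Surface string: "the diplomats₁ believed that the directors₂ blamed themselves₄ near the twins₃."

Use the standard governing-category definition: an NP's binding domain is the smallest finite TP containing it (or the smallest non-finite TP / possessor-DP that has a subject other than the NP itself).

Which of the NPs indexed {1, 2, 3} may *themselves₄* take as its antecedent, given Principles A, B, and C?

*themselves* is an anaphor, so Principle A applies: it must be bound in its binding domain.
Binding domain of *themselves₄*: the embedded TP, whose subject is the directors₂.
*the diplomats₁* c-commands the anaphor but is outside its binding domain → cannot satisfy Principle A.
*the directors₂* c-commands the anaphor within its binding domain → licit binder.
*the twins₃* does not c-command the anaphor → cannot bind it.

{2}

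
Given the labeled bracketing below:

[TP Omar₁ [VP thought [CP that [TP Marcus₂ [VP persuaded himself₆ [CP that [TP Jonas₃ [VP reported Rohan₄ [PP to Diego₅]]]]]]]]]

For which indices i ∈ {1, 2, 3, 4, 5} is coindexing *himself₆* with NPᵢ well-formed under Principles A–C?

*himself* is an anaphor, so Principle A applies: it must be bound in its binding domain.
Binding domain of *himself₆*: the embedded TP, whose subject is Marcus₂.
*Omar₁* c-commands the anaphor but is outside its binding domain → cannot satisfy Principle A.
*Marcus₂* c-commands the anaphor within its binding domain → licit binder.
*Jonas₃* does not c-command the anaphor → cannot bind it.
*Rohan₄* does not c-command the anaphor → cannot bind it.
*Diego₅* does not c-command the anaphor → cannot bind it.

{2}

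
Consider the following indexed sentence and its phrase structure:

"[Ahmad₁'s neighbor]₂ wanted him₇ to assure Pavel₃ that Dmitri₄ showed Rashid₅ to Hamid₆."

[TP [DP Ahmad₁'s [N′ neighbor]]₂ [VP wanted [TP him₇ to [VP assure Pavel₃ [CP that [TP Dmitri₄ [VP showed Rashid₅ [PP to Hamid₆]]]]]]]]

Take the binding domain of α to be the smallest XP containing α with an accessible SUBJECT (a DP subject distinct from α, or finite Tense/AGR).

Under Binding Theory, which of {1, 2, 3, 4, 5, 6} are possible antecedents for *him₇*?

*him* is a pronoun, so Principle B applies: it must be free in its binding domain.
Binding domain of *him₇*: the matrix TP, whose subject is [Ahmad₁'s neighbor]₂.
*Ahmad₁* and the pronoun do not c-command one another → neither Principle B nor Principle C is at stake; coindexation permitted.
*[Ahmad₁'s neighbor]₂* c-commands the pronoun within its binding domain → coindexation would violate Principle B.
*Pavel₃*: the pronoun c-commands this R-expression → coindexation would violate Principle C on *Pavel₃*.
*Dmitri₄*: the pronoun c-commands this R-expression → coindexation would violate Principle C on *Dmitri₄*.
*Rashid₅*: the pronoun c-commands this R-expression → coindexation would violate Principle C on *Rashid₅*.
*Hamid₆*: the pronoun c-commands this R-expression → coindexation would violate Principle C on *Hamid₆*.

{1}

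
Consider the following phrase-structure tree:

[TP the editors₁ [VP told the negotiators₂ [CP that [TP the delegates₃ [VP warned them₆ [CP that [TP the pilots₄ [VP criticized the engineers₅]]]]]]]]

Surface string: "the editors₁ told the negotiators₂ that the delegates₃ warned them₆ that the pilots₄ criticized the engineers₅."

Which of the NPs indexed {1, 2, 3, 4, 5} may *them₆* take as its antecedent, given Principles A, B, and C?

*them* is a pronoun, so Principle B applies: it must be free in its binding domain.
Binding domain of *them₆*: the embedded TP, whose subject is the delegates₃.
*the editors₁* c-commands the pronoun but from outside its binding domain, and is not c-commanded by it → coindexation permitted.
*the negotiators₂* c-commands the pronoun but from outside its binding domain, and is not c-commanded by it → coindexation permitted.
*the delegates₃* c-commands the pronoun within its binding domain → coindexation would violate Principle B.
*the pilots₄*: the pronoun c-commands this R-expression → coindexation would violate Principle C on *the pilots₄*.
*the engineers₅*: the pronoun c-commands this R-expression → coindexation would violate Principle C on *the engineers₅*.

{1, 2}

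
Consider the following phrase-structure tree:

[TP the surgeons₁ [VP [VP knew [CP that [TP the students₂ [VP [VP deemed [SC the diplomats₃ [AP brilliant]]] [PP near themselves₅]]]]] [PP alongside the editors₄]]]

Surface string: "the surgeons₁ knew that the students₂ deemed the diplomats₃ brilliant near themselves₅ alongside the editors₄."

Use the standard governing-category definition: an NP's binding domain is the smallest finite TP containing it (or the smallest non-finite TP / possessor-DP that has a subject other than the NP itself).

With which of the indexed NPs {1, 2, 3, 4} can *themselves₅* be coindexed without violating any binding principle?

*themselves* is an anaphor, so Principle A applies: it must be bound in its binding domain.
Binding domain of *themselves₅*: the embedded TP, whose subject is the students₂.
*the surgeons₁* c-commands the anaphor but is outside its binding domain → cannot satisfy Principle A.
*the students₂* c-commands the anaphor within its binding domain → licit binder.
*the diplomats₃* does not c-command the anaphor → cannot bind it.
*the editors₄* does not c-command the anaphor → cannot bind it.

{2}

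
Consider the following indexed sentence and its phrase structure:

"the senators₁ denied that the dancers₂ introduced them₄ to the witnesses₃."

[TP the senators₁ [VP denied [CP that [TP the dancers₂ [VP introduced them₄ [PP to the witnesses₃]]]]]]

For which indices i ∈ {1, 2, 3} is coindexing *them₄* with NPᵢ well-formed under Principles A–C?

{1}

*them* is a pronoun, so Principle B applies: it must be free in its binding domain.
Binding domain of *them₄*: the embedded TP, whose subject is the dancers₂.
*the senators₁* c-commands the pronoun but from outside its binding domain, and is not c-commanded by it → coindexation permitted.
*the dancers₂* c-commands the pronoun within its binding domain → coindexation would violate Principle B.
*the witnesses₃*: the pronoun c-commands this R-expression → coindexation would violate Principle C on *the witnesses₃*.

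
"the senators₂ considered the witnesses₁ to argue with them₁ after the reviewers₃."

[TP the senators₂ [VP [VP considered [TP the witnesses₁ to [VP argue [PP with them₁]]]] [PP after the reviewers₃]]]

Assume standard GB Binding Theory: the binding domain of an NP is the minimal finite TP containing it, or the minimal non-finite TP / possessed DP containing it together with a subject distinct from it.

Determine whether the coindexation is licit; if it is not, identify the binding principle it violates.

Principle B

The two coindexed NPs are *the witnesses₁* and *them₁*.
*them₁* is a pronoun. Its binding domain is the embedded TP, whose subject is the witnesses₁.
*the witnesses₁* c-commands it within that domain and carries the same index.
The pronoun is locally bound → Principle B violation.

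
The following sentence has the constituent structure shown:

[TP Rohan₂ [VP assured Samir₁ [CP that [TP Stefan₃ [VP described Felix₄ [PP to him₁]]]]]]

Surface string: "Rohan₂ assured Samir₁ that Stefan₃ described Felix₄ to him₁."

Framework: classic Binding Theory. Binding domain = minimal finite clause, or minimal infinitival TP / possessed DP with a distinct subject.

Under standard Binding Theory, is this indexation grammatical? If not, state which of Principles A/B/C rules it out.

The two coindexed NPs are *Samir₁* and *him₁*.
*him₁* is a pronoun; its binding domain is the embedded TP, whose subject is Stefan₃. Within that domain it is c-commanded only by *Stefan₃*, *Felix₄*, which carry a different index — the pronoun is free locally, so Principle B holds.
*Samir₁* is an R-expression; *him₁* does not c-command it, and no other NP shares its index, so Principle C is satisfied.
All principles are respected.

grammatical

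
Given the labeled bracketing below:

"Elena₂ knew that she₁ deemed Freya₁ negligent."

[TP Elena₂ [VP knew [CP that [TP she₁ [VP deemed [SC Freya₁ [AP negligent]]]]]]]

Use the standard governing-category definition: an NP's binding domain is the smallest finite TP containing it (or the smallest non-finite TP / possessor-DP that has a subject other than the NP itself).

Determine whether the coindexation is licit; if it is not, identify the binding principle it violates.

The two coindexed NPs are *she₁* and *Freya₁*.
*Freya₁* is an R-expression. Principle C requires it to be free everywhere.
*she₁* c-commands it and carries the same index.
The R-expression is bound → Principle C violation.

Principle C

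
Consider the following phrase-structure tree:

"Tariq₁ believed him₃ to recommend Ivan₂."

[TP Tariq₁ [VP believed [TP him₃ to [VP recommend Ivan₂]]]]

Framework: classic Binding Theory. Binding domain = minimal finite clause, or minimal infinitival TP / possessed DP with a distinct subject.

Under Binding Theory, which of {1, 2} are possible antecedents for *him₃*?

none

*him* is a pronoun, so Principle B applies: it must be free in its binding domain.
Binding domain of *him₃*: the matrix TP, whose subject is Tariq₁.
*Tariq₁* c-commands the pronoun within its binding domain → coindexation would violate Principle B.
*Ivan₂*: the pronoun c-commands this R-expression → coindexation would violate Principle C on *Ivan₂*.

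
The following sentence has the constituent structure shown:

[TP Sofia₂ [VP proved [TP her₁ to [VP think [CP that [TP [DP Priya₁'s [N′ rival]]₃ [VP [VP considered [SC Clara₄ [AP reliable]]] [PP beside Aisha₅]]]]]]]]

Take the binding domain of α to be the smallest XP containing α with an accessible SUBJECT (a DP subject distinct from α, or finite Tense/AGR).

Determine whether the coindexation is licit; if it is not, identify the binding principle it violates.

The two coindexed NPs are *her₁* and *Priya₁*.
*Priya₁* is an R-expression. Principle C requires it to be free everywhere.
*her₁* c-commands it and carries the same index.
The R-expression is bound → Principle C violation.

Principle C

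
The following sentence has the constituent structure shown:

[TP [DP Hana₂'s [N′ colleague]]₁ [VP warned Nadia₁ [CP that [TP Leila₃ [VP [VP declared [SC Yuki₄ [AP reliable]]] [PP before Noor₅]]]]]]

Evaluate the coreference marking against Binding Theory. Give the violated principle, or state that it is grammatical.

Principle C

The two coindexed NPs are *[Hana₂'s colleague]₁* and *Nadia₁*.
*Nadia₁* is an R-expression. Principle C requires it to be free everywhere.
*[Hana₂'s colleague]₁* c-commands it and carries the same index.
The R-expression is bound → Principle C violation.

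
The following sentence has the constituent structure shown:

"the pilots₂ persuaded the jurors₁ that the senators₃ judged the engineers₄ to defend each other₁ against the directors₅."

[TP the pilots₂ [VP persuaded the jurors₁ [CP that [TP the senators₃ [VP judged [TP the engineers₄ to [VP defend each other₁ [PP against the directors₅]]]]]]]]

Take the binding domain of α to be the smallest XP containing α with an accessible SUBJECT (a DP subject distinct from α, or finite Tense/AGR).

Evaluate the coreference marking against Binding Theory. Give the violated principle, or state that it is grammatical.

The two coindexed NPs are *the jurors₁* and *each other₁*.
*each other₁* is an anaphor. Principle A requires it to be bound within its binding domain — the embedded TP, whose subject is the engineers₄.
Within that domain it is c-commanded by *the engineers₄*, which does not share its index.
*the jurors₁* does c-command the anaphor, but from outside its binding domain.
The anaphor is unbound in its domain → Principle A violation.

Principle A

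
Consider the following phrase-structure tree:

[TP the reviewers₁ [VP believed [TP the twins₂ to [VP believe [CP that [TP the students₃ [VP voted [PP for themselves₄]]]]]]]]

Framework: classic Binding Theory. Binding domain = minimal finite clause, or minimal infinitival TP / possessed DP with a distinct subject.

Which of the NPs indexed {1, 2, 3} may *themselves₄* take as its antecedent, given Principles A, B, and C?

{3}

*themselves* is an anaphor, so Principle A applies: it must be bound in its binding domain.
Binding domain of *themselves₄*: the embedded TP, whose subject is the students₃.
*the reviewers₁* c-commands the anaphor but is outside its binding domain → cannot satisfy Principle A.
*the twins₂* c-commands the anaphor but is outside its binding domain → cannot satisfy Principle A.
*the students₃* c-commands the anaphor within its binding domain → licit binder.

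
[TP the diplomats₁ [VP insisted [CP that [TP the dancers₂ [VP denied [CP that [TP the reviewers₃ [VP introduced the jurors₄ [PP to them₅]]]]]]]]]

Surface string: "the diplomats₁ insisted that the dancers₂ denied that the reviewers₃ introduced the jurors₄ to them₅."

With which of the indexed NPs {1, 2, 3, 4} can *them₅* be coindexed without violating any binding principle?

*them* is a pronoun, so Principle B applies: it must be free in its binding domain.
Binding domain of *them₅*: the embedded TP, whose subject is the reviewers₃.
*the diplomats₁* c-commands the pronoun but from outside its binding domain, and is not c-commanded by it → coindexation permitted.
*the dancers₂* c-commands the pronoun but from outside its binding domain, and is not c-commanded by it → coindexation permitted.
*the reviewers₃* c-commands the pronoun within its binding domain → coindexation would violate Principle B.
*the jurors₄* c-commands the pronoun within its binding domain → coindexation would violate Principle B.

{1, 2}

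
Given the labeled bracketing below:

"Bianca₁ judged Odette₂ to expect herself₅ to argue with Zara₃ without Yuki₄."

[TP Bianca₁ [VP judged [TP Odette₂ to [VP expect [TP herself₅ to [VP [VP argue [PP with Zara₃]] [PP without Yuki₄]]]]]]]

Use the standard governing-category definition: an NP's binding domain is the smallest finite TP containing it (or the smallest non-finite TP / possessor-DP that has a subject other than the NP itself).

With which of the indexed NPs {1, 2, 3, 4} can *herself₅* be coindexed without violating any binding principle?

*herself* is an anaphor, so Principle A applies: it must be bound in its binding domain.
Binding domain of *herself₅*: the embedded TP, whose subject is Odette₂.
*Bianca₁* c-commands the anaphor but is outside its binding domain → cannot satisfy Principle A.
*Odette₂* c-commands the anaphor within its binding domain → licit binder.
*Zara₃* does not c-command the anaphor → cannot bind it.
*Yuki₄* does not c-command the anaphor → cannot bind it.

{2}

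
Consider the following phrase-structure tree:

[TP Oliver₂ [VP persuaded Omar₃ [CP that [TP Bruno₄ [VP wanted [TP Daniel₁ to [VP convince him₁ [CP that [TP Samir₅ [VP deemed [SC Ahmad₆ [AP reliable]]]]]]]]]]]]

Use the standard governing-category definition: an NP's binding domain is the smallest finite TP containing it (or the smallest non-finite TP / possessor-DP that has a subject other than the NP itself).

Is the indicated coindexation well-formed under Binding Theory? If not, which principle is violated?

The two coindexed NPs are *Daniel₁* and *him₁*.
*him₁* is a pronoun. Its binding domain is the embedded TP, whose subject is Daniel₁.
*Daniel₁* c-commands it within that domain and carries the same index.
The pronoun is locally bound → Principle B violation.

Principle B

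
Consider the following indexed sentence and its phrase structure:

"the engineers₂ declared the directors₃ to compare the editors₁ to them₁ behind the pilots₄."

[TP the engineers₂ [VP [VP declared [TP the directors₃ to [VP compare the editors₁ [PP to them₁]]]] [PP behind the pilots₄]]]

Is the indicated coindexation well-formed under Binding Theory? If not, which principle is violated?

Principle B

The two coindexed NPs are *the editors₁* and *them₁*.
*them₁* is a pronoun. Its binding domain is the embedded TP, whose subject is the directors₃.
*the editors₁* c-commands it within that domain and carries the same index.
The pronoun is locally bound → Principle B violation.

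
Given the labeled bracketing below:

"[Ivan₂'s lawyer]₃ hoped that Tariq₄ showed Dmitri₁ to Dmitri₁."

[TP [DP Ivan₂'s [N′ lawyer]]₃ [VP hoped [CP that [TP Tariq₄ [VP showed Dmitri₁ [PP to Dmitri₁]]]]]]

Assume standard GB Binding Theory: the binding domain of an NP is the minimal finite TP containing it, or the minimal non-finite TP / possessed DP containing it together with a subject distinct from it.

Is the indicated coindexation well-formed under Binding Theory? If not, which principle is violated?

Principle C

The two coindexed NPs are *Dmitri₁* (the higher occurrence) and *Dmitri₁* (the lower occurrence).
*Dmitri₁* (the lower occurrence) is an R-expression. Principle C requires it to be free everywhere.
*Dmitri₁* (the higher occurrence) c-commands it and carries the same index.
The R-expression is bound → Principle C violation.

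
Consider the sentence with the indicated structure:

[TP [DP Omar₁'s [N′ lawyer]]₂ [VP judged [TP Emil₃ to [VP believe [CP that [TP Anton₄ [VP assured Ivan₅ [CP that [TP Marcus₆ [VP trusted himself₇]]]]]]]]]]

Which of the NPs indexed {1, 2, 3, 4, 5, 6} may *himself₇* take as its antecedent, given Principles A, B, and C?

*himself* is an anaphor, so Principle A applies: it must be bound in its binding domain.
Binding domain of *himself₇*: the embedded TP, whose subject is Marcus₆.
*Omar₁* does not c-command the anaphor → cannot bind it.
*[Omar₁'s lawyer]₂* c-commands the anaphor but is outside its binding domain → cannot satisfy Principle A.
*Emil₃* c-commands the anaphor but is outside its binding domain → cannot satisfy Principle A.
*Anton₄* c-commands the anaphor but is outside its binding domain → cannot satisfy Principle A.
*Ivan₅* c-commands the anaphor but is outside its binding domain → cannot satisfy Principle A.
*Marcus₆* c-commands the anaphor within its binding domain → licit binder.

{6}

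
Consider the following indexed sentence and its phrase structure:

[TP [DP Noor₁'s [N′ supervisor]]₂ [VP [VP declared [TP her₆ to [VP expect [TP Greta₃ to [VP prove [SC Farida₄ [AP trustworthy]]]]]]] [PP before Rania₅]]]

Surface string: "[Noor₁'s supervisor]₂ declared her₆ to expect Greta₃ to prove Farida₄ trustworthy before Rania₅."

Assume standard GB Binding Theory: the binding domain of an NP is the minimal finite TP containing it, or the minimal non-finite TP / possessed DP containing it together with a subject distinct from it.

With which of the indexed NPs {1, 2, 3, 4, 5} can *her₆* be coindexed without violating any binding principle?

*her* is a pronoun, so Principle B applies: it must be free in its binding domain.
Binding domain of *her₆*: the matrix TP, whose subject is [Noor₁'s supervisor]₂.
*Noor₁* and the pronoun do not c-command one another → neither Principle B nor Principle C is at stake; coindexation permitted.
*[Noor₁'s supervisor]₂* c-commands the pronoun within its binding domain → coindexation would violate Principle B.
*Greta₃*: the pronoun c-commands this R-expression → coindexation would violate Principle C on *Greta₃*.
*Farida₄*: the pronoun c-commands this R-expression → coindexation would violate Principle C on *Farida₄*.
*Rania₅* and the pronoun do not c-command one another → neither Principle B nor Principle C is at stake; coindexation permitted.

{1, 5}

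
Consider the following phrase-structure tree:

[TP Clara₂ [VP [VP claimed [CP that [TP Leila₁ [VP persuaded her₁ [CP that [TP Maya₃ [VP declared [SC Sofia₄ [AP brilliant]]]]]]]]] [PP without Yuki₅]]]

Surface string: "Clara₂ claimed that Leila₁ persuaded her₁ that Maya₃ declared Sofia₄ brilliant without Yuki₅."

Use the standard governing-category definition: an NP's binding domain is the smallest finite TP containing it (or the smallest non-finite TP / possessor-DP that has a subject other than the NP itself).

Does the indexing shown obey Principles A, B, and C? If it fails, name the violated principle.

Principle B

The two coindexed NPs are *Leila₁* and *her₁*.
*her₁* is a pronoun. Its binding domain is the embedded TP, whose subject is Leila₁.
*Leila₁* c-commands it within that domain and carries the same index.
The pronoun is locally bound → Principle B violation.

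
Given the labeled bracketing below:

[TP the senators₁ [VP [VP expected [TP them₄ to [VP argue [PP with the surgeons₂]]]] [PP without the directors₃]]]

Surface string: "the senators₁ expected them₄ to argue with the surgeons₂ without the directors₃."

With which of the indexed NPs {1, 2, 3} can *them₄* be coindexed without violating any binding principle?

*them* is a pronoun, so Principle B applies: it must be free in its binding domain.
Binding domain of *them₄*: the matrix TP, whose subject is the senators₁.
*the senators₁* c-commands the pronoun within its binding domain → coindexation would violate Principle B.
*the surgeons₂*: the pronoun c-commands this R-expression → coindexation would violate Principle C on *the surgeons₂*.
*the directors₃* and the pronoun do not c-command one another → neither Principle B nor Principle C is at stake; coindexation permitted.

{3}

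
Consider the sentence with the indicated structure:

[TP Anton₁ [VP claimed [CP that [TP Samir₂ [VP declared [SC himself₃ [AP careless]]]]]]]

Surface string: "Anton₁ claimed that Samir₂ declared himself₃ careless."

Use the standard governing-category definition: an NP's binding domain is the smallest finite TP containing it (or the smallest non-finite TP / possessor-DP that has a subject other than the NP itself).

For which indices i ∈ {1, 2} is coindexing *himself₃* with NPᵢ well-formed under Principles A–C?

*himself* is an anaphor, so Principle A applies: it must be bound in its binding domain.
Binding domain of *himself₃*: the embedded TP, whose subject is Samir₂.
*Anton₁* c-commands the anaphor but is outside its binding domain → cannot satisfy Principle A.
*Samir₂* c-commands the anaphor within its binding domain → licit binder.

{2}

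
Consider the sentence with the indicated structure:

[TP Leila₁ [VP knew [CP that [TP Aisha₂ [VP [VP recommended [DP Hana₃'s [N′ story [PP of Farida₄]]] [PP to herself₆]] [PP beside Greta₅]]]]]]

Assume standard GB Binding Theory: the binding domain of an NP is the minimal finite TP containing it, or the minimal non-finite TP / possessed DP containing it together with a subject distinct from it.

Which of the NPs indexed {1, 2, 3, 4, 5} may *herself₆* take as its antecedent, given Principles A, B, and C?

*herself* is an anaphor, so Principle A applies: it must be bound in its binding domain.
Binding domain of *herself₆*: the embedded TP, whose subject is Aisha₂.
*Leila₁* c-commands the anaphor but is outside its binding domain → cannot satisfy Principle A.
*Aisha₂* c-commands the anaphor within its binding domain → licit binder.
*Hana₃* does not c-command the anaphor → cannot bind it.
*Farida₄* does not c-command the anaphor → cannot bind it.
*Greta₅* does not c-command the anaphor → cannot bind it.

{2}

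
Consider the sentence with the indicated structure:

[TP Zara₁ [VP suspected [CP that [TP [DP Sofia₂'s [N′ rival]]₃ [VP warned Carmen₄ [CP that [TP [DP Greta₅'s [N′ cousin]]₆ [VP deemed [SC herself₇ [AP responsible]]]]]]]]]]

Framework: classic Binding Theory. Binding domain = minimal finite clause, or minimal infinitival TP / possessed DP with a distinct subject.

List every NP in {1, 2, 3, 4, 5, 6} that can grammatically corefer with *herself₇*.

*herself* is an anaphor, so Principle A applies: it must be bound in its binding domain.
Binding domain of *herself₇*: the embedded TP, whose subject is [Greta₅'s cousin]₆.
*Zara₁* c-commands the anaphor but is outside its binding domain → cannot satisfy Principle A.
*Sofia₂* does not c-command the anaphor → cannot bind it.
*[Sofia₂'s rival]₃* c-commands the anaphor but is outside its binding domain → cannot satisfy Principle A.
*Carmen₄* c-commands the anaphor but is outside its binding domain → cannot satisfy Principle A.
*Greta₅* does not c-command the anaphor → cannot bind it.
*[Greta₅'s cousin]₆* c-commands the anaphor within its binding domain → licit binder.

{6}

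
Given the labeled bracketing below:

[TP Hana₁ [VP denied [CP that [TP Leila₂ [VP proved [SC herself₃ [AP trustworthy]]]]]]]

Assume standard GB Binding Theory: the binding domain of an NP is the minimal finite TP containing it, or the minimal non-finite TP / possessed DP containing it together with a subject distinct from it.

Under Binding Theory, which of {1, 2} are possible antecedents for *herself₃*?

*herself* is an anaphor, so Principle A applies: it must be bound in its binding domain.
Binding domain of *herself₃*: the embedded TP, whose subject is Leila₂.
*Hana₁* c-commands the anaphor but is outside its binding domain → cannot satisfy Principle A.
*Leila₂* c-commands the anaphor within its binding domain → licit binder.

{2}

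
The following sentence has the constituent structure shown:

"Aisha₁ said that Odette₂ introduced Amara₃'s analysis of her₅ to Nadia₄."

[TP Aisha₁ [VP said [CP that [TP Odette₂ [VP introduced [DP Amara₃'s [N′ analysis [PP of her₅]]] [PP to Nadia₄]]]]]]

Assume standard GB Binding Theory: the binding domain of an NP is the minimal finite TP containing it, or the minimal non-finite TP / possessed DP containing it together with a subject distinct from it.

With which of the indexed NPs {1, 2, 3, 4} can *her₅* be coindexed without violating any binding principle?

{1, 2, 4}

*her* is a pronoun, so Principle B applies: it must be free in its binding domain.
Binding domain of *her₅*: the possessed DP, whose subject is Amara₃.
*Aisha₁* c-commands the pronoun but from outside its binding domain, and is not c-commanded by it → coindexation permitted.
*Odette₂* c-commands the pronoun but from outside its binding domain, and is not c-commanded by it → coindexation permitted.
*Amara₃* c-commands the pronoun within its binding domain → coindexation would violate Principle B.
*Nadia₄* and the pronoun do not c-command one another → neither Principle B nor Principle C is at stake; coindexation permitted.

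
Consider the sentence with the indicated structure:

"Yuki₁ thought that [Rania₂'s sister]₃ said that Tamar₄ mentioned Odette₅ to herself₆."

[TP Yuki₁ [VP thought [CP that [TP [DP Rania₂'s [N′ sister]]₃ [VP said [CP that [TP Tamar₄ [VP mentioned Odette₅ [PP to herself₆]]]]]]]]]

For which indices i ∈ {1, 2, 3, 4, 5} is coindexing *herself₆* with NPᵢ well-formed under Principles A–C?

{4, 5}

*herself* is an anaphor, so Principle A applies: it must be bound in its binding domain.
Binding domain of *herself₆*: the embedded TP, whose subject is Tamar₄.
*Yuki₁* c-commands the anaphor but is outside its binding domain → cannot satisfy Principle A.
*Rania₂* does not c-command the anaphor → cannot bind it.
*[Rania₂'s sister]₃* c-commands the anaphor but is outside its binding domain → cannot satisfy Principle A.
*Tamar₄* c-commands the anaphor within its binding domain → licit binder.
*Odette₅* c-commands the anaphor within its binding domain → licit binder.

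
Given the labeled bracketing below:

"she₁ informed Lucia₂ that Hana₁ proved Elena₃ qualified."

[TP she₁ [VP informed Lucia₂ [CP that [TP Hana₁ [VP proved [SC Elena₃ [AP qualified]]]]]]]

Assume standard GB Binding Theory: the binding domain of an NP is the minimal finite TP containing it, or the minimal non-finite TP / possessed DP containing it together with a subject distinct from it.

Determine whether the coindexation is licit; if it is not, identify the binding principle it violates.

Principle C

The two coindexed NPs are *she₁* and *Hana₁*.
*Hana₁* is an R-expression. Principle C requires it to be free everywhere.
*she₁* c-commands it and carries the same index.
The R-expression is bound → Principle C violation.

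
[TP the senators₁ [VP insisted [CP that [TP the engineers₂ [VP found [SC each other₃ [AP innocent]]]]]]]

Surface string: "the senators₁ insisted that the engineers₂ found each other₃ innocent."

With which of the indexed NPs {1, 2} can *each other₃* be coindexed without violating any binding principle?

*each other* is an anaphor, so Principle A applies: it must be bound in its binding domain.
Binding domain of *each other₃*: the embedded TP, whose subject is the engineers₂.
*the senators₁* c-commands the anaphor but is outside its binding domain → cannot satisfy Principle A.
*the engineers₂* c-commands the anaphor within its binding domain → licit binder.

{2}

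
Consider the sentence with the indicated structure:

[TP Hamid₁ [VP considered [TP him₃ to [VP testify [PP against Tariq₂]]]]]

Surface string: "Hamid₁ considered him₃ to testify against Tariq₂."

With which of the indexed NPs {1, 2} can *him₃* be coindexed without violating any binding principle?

none

*him* is a pronoun, so Principle B applies: it must be free in its binding domain.
Binding domain of *him₃*: the matrix TP, whose subject is Hamid₁.
*Hamid₁* c-commands the pronoun within its binding domain → coindexation would violate Principle B.
*Tariq₂*: the pronoun c-commands this R-expression → coindexation would violate Principle C on *Tariq₂*.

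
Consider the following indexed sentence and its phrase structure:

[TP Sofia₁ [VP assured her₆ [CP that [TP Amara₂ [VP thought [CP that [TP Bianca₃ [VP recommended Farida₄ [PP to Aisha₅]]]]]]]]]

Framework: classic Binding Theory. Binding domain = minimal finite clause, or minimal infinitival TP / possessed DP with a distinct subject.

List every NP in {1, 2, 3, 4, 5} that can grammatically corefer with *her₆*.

none

*her* is a pronoun, so Principle B applies: it must be free in its binding domain.
Binding domain of *her₆*: the matrix TP, whose subject is Sofia₁.
*Sofia₁* c-commands the pronoun within its binding domain → coindexation would violate Principle B.
*Amara₂*: the pronoun c-commands this R-expression → coindexation would violate Principle C on *Amara₂*.
*Bianca₃*: the pronoun c-commands this R-expression → coindexation would violate Principle C on *Bianca₃*.
*Farida₄*: the pronoun c-commands this R-expression → coindexation would violate Principle C on *Farida₄*.
*Aisha₅*: the pronoun c-commands this R-expression → coindexation would violate Principle C on *Aisha₅*.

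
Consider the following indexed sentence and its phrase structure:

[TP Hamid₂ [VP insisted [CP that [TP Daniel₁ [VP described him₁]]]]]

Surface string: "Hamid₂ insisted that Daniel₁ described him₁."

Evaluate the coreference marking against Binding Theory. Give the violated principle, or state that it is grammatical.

The two coindexed NPs are *Daniel₁* and *him₁*.
*him₁* is a pronoun. Its binding domain is the embedded TP, whose subject is Daniel₁.
*Daniel₁* c-commands it within that domain and carries the same index.
The pronoun is locally bound → Principle B violation.

Principle B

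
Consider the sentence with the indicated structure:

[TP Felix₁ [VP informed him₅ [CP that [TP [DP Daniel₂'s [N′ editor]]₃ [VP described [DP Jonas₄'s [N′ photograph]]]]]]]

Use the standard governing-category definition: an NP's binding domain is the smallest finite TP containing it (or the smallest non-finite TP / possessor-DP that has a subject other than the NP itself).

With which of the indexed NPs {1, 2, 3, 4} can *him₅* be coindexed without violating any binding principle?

*him* is a pronoun, so Principle B applies: it must be free in its binding domain.
Binding domain of *him₅*: the matrix TP, whose subject is Felix₁.
*Felix₁* c-commands the pronoun within its binding domain → coindexation would violate Principle B.
*Daniel₂*: the pronoun c-commands this R-expression → coindexation would violate Principle C on *Daniel₂*.
*[Daniel₂'s editor]₃*: the pronoun c-commands this R-expression → coindexation would violate Principle C on *[Daniel₂'s editor]₃*.
*Jonas₄*: the pronoun c-commands this R-expression → coindexation would violate Principle C on *Jonas₄*.

none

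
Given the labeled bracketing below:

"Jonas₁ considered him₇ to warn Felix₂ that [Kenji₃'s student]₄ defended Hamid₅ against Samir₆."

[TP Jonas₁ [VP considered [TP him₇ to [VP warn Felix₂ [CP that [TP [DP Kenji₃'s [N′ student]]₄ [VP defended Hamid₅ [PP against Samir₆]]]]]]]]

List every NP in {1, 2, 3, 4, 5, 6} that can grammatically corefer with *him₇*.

*him* is a pronoun, so Principle B applies: it must be free in its binding domain.
Binding domain of *him₇*: the matrix TP, whose subject is Jonas₁.
*Jonas₁* c-commands the pronoun within its binding domain → coindexation would violate Principle B.
*Felix₂*: the pronoun c-commands this R-expression → coindexation would violate Principle C on *Felix₂*.
*Kenji₃*: the pronoun c-commands this R-expression → coindexation would violate Principle C on *Kenji₃*.
*[Kenji₃'s student]₄*: the pronoun c-commands this R-expression → coindexation would violate Principle C on *[Kenji₃'s student]₄*.
*Hamid₅*: the pronoun c-commands this R-expression → coindexation would violate Principle C on *Hamid₅*.
*Samir₆*: the pronoun c-commands this R-expression → coindexation would violate Principle C on *Samir₆*.

none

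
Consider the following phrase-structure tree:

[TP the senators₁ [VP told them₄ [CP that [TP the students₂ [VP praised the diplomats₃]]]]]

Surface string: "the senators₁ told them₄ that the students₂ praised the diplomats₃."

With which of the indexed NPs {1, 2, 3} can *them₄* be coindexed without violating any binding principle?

none

*them* is a pronoun, so Principle B applies: it must be free in its binding domain.
Binding domain of *them₄*: the matrix TP, whose subject is the senators₁.
*the senators₁* c-commands the pronoun within its binding domain → coindexation would violate Principle B.
*the students₂*: the pronoun c-commands this R-expression → coindexation would violate Principle C on *the students₂*.
*the diplomats₃*: the pronoun c-commands this R-expression → coindexation would violate Principle C on *the diplomats₃*.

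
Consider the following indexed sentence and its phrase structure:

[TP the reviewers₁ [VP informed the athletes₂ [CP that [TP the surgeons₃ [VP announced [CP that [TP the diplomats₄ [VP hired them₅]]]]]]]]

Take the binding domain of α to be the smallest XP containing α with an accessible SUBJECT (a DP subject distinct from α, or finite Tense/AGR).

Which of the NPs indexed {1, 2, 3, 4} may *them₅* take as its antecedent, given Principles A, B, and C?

*them* is a pronoun, so Principle B applies: it must be free in its binding domain.
Binding domain of *them₅*: the embedded TP, whose subject is the diplomats₄.
*the reviewers₁* c-commands the pronoun but from outside its binding domain, and is not c-commanded by it → coindexation permitted.
*the athletes₂* c-commands the pronoun but from outside its binding domain, and is not c-commanded by it → coindexation permitted.
*the surgeons₃* c-commands the pronoun but from outside its binding domain, and is not c-commanded by it → coindexation permitted.
*the diplomats₄* c-commands the pronoun within its binding domain → coindexation would violate Principle B.

{1, 2, 3}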